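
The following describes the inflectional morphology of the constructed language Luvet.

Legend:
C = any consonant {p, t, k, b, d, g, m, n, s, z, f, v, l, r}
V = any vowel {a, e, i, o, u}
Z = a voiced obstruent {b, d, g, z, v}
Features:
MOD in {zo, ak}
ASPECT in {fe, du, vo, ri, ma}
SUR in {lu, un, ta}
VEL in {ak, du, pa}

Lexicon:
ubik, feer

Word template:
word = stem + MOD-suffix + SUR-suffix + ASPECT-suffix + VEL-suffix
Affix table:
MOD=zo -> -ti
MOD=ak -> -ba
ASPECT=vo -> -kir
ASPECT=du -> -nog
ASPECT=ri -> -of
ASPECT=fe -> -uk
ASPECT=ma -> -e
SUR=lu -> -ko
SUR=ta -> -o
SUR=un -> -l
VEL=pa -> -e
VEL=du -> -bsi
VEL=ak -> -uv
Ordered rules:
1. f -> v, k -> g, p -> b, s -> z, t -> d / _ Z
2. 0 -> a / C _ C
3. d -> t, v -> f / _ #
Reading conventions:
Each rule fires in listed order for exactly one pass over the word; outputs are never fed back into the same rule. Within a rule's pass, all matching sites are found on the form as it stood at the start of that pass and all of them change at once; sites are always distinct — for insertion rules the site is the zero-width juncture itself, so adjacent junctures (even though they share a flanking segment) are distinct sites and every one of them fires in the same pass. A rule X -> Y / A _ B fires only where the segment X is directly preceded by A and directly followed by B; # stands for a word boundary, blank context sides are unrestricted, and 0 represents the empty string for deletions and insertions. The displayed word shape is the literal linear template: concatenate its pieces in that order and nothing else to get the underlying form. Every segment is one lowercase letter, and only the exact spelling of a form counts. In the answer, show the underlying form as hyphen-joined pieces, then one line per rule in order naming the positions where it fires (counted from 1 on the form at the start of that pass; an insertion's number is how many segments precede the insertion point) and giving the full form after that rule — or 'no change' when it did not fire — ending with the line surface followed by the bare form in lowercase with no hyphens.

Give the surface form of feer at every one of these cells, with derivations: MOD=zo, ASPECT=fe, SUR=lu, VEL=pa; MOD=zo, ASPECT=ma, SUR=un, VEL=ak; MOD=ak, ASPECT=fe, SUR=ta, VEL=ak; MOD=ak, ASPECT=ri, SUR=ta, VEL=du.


cell MOD=zo, ASPECT=fe, SUR=lu, VEL=pa:
underlying: feer-ti-ko-uk-e
1. f -> v, k -> g, p -> b, s -> z, t -> d / _ Z: no change
2. 0 -> a / C _ C: inserts after position(s) 4: feeratikouke
3. d -> t, v -> f / _ #: no change
surface: feeratikouke

cell MOD=zo, ASPECT=ma, SUR=un, VEL=ak:
underlying: feer-ti-l-e-uv
1. f -> v, k -> g, p -> b, s -> z, t -> d / _ Z: no change
2. 0 -> a / C _ C: inserts after position(s) 4: feeratileuv
3. d -> t, v -> f / _ #: fires at position(s) 11: feeratileuf
surface: feeratileuf

cell MOD=ak, ASPECT=fe, SUR=ta, VEL=ak:
underlying: feer-ba-o-uk-uv
1. f -> v, k -> g, p -> b, s -> z, t -> d / _ Z: no change
2. 0 -> a / C _ C: inserts after position(s) 4: feerabaoukuv
3. d -> t, v -> f / _ #: fires at position(s) 12: feerabaoukuf
surface: feerabaoukuf

cell MOD=ak, ASPECT=ri, SUR=ta, VEL=du:
underlying: feer-ba-o-of-bsi
1. f -> v, k -> g, p -> b, s -> z, t -> d / _ Z: fires at position(s) 9: feerbaoovbsi
2. 0 -> a / C _ C: inserts after position(s) 4, 9, 10: feerabaoovabasi
3. d -> t, v -> f / _ #: no change
surface: feerabaoovabasi


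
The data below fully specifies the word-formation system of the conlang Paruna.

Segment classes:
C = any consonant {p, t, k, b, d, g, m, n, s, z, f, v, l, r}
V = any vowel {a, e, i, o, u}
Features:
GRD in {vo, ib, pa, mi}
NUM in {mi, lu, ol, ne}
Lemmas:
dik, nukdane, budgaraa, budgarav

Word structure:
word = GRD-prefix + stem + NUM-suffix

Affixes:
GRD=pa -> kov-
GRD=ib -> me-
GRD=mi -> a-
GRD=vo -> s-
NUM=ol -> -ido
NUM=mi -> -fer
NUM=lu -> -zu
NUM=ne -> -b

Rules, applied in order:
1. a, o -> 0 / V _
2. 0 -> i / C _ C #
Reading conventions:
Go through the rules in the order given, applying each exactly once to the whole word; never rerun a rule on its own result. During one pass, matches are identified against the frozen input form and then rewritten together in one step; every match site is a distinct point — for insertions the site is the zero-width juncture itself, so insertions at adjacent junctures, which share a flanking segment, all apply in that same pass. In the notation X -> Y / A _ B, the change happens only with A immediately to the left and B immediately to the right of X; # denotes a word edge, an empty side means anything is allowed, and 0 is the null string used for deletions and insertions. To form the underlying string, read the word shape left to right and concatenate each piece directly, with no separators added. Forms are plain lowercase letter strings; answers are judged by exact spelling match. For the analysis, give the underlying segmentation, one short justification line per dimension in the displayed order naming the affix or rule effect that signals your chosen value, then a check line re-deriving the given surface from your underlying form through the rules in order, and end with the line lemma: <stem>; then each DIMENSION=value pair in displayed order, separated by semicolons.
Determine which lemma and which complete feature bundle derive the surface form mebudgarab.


underlying: me-budgaraa-b
GRD=ib - signalled by the affix me-
NUM=ne - signalled by the affix -b
check: mebudgaraab -> mebudgarab -> mebudgarab
lemma: budgaraa; GRD=ib; NUM=ne


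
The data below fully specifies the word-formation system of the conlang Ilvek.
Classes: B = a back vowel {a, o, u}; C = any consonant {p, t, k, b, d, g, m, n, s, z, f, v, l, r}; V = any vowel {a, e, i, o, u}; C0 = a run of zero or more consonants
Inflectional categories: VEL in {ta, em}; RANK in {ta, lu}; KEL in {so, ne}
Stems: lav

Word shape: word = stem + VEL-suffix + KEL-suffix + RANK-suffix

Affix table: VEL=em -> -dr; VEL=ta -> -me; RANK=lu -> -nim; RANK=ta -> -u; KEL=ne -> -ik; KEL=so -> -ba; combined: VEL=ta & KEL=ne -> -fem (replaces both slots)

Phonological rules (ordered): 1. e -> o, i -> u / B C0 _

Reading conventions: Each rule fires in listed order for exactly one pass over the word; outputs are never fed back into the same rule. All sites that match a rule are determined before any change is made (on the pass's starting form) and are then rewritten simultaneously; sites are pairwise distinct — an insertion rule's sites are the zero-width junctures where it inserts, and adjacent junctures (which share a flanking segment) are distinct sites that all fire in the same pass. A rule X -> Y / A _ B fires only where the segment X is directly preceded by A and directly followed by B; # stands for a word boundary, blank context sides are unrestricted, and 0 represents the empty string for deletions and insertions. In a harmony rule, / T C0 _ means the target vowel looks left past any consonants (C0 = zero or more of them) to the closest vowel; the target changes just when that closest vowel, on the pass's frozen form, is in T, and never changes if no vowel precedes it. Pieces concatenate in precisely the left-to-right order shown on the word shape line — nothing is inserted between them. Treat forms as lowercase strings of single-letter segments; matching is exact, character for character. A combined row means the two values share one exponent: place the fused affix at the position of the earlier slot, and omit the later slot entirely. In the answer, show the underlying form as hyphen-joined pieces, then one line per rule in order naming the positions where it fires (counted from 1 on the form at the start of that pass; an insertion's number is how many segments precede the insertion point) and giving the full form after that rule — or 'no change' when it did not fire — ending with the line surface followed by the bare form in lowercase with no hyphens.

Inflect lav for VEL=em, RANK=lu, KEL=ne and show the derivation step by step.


underlying: lav-dr-ik-nim
1. e -> o, i -> u / B C0 _: fires at position(s) 6: lavdruknim
surface: lavdruknim


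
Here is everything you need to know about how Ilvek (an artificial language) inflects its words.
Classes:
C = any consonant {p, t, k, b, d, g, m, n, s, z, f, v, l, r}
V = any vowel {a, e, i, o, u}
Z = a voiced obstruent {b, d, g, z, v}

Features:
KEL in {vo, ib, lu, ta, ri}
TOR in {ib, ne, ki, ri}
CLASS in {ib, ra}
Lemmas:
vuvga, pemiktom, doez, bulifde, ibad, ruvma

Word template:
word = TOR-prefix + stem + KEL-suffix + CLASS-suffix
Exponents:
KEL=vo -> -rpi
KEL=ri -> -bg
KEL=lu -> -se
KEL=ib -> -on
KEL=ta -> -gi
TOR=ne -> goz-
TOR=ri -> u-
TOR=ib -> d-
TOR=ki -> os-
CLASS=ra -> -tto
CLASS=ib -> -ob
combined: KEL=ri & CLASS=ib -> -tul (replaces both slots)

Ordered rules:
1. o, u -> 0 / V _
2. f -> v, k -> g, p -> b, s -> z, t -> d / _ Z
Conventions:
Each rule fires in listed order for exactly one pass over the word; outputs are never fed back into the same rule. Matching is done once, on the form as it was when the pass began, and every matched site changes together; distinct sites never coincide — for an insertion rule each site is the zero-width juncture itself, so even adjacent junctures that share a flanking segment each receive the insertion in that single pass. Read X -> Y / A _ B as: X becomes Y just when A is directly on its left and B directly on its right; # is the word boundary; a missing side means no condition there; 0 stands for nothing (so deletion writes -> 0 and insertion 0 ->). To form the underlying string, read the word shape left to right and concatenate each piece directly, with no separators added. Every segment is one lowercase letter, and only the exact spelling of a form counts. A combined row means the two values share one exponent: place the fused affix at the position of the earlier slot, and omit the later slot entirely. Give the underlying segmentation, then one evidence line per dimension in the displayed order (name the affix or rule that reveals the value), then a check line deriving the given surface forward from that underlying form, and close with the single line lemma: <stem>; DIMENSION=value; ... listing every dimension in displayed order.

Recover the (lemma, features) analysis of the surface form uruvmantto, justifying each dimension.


underlying: u-ruvma-on-tto
KEL=ib - signalled by the affix -on
TOR=ri - signalled by the affix u-
CLASS=ra - signalled by the affix -tto
check: uruvmaontto -> uruvmantto -> uruvmantto
lemma: ruvma; KEL=ib; TOR=ri; CLASS=ra


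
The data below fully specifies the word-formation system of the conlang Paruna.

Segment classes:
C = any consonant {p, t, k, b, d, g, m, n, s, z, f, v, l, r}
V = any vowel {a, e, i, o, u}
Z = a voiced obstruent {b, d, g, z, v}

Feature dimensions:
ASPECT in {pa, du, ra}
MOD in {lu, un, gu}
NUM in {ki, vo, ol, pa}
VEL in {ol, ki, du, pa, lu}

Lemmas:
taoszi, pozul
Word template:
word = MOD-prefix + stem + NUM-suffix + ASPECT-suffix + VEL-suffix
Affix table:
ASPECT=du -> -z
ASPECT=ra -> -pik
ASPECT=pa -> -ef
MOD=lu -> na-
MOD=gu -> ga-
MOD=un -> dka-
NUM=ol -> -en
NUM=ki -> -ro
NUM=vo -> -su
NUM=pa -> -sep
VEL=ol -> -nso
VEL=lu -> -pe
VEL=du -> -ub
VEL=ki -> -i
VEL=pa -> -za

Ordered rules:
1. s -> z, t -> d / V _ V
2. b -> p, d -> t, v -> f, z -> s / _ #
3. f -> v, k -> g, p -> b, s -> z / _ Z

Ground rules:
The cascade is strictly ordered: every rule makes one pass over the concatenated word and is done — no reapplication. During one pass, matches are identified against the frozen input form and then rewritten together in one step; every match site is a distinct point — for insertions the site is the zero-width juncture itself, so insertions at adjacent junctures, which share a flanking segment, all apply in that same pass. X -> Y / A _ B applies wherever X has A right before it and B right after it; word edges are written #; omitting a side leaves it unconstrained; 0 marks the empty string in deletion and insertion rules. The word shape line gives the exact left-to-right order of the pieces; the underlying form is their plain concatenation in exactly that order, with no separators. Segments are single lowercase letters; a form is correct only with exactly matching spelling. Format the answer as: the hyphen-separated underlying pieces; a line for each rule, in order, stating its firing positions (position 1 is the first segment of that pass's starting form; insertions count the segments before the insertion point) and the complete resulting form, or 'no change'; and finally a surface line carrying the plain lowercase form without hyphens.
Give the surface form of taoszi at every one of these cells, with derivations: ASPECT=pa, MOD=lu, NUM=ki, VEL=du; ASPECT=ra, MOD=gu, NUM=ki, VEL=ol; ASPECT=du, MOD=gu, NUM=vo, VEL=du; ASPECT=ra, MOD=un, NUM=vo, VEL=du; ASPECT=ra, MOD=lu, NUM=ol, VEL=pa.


cell ASPECT=pa, MOD=lu, NUM=ki, VEL=du:
underlying: na-taoszi-ro-ef-ub
1. s -> z, t -> d / V _ V: fires at position(s) 3: nadaosziroefub
2. b -> p, d -> t, v -> f, z -> s / _ #: fires at position(s) 14: nadaosziroefup
3. f -> v, k -> g, p -> b, s -> z / _ Z: fires at position(s) 6: nadaozziroefup
surface: nadaozziroefup

cell ASPECT=ra, MOD=gu, NUM=ki, VEL=ol:
underlying: ga-taoszi-ro-pik-nso
1. s -> z, t -> d / V _ V: fires at position(s) 3: gadaosziropiknso
2. b -> p, d -> t, v -> f, z -> s / _ #: no change
3. f -> v, k -> g, p -> b, s -> z / _ Z: fires at position(s) 6: gadaozziropiknso
surface: gadaozziropiknso

cell ASPECT=du, MOD=gu, NUM=vo, VEL=du:
underlying: ga-taoszi-su-z-ub
1. s -> z, t -> d / V _ V: fires at position(s) 3, 9: gadaoszizuzub
2. b -> p, d -> t, v -> f, z -> s / _ #: fires at position(s) 13: gadaoszizuzup
3. f -> v, k -> g, p -> b, s -> z / _ Z: fires at position(s) 6: gadaozzizuzup
surface: gadaozzizuzup

cell ASPECT=ra, MOD=un, NUM=vo, VEL=du:
underlying: dka-taoszi-su-pik-ub
1. s -> z, t -> d / V _ V: fires at position(s) 4, 10: dkadaoszizupikub
2. b -> p, d -> t, v -> f, z -> s / _ #: fires at position(s) 16: dkadaoszizupikup
3. f -> v, k -> g, p -> b, s -> z / _ Z: fires at position(s) 7: dkadaozzizupikup
surface: dkadaozzizupikup

cell ASPECT=ra, MOD=lu, NUM=ol, VEL=pa:
underlying: na-taoszi-en-pik-za
1. s -> z, t -> d / V _ V: fires at position(s) 3: nadaoszienpikza
2. b -> p, d -> t, v -> f, z -> s / _ #: no change
3. f -> v, k -> g, p -> b, s -> z / _ Z: fires at position(s) 6, 13: nadaozzienpigza
surface: nadaozzienpigza


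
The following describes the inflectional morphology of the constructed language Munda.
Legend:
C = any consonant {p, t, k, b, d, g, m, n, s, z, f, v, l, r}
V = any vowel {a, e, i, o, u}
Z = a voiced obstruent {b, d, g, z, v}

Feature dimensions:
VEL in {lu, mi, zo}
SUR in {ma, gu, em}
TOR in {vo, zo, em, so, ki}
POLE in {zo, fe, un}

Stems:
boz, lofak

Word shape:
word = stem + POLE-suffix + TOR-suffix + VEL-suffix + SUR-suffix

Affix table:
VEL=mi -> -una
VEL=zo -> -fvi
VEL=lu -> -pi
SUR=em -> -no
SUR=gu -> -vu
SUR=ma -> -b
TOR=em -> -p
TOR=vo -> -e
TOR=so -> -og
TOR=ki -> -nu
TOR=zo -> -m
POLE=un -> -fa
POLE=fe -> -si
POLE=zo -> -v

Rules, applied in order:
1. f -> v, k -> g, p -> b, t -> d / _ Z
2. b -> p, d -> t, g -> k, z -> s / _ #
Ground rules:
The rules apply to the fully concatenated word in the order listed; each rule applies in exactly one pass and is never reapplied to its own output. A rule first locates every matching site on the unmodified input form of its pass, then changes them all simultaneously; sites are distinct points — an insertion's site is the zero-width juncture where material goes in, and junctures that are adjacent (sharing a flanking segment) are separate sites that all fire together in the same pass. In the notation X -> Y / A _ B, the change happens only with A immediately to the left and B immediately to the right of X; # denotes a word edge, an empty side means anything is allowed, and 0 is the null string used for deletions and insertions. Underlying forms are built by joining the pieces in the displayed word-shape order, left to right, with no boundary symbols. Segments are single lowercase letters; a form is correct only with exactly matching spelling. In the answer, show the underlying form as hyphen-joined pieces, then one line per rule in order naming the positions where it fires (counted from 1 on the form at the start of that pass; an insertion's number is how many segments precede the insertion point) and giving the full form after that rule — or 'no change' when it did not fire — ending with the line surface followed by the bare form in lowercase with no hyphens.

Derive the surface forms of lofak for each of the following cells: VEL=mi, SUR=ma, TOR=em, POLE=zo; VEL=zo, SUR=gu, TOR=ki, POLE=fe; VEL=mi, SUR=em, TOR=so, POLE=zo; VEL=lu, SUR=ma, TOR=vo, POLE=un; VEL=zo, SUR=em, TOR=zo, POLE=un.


cell VEL=mi, SUR=ma, TOR=em, POLE=zo:
underlying: lofak-v-p-una-b
1. f -> v, k -> g, p -> b, t -> d / _ Z: fires at position(s) 5: lofagvpunab
2. b -> p, d -> t, g -> k, z -> s / _ #: fires at position(s) 11: lofagvpunap
surface: lofagvpunap

cell VEL=zo, SUR=gu, TOR=ki, POLE=fe:
underlying: lofak-si-nu-fvi-vu
1. f -> v, k -> g, p -> b, t -> d / _ Z: fires at position(s) 10: lofaksinuvvivu
2. b -> p, d -> t, g -> k, z -> s / _ #: no change
surface: lofaksinuvvivu

cell VEL=mi, SUR=em, TOR=so, POLE=zo:
underlying: lofak-v-og-una-no
1. f -> v, k -> g, p -> b, t -> d / _ Z: fires at position(s) 5: lofagvogunano
2. b -> p, d -> t, g -> k, z -> s / _ #: no change
surface: lofagvogunano

cell VEL=lu, SUR=ma, TOR=vo, POLE=un:
underlying: lofak-fa-e-pi-b
1. f -> v, k -> g, p -> b, t -> d / _ Z: no change
2. b -> p, d -> t, g -> k, z -> s / _ #: fires at position(s) 11: lofakfaepip
surface: lofakfaepip

cell VEL=zo, SUR=em, TOR=zo, POLE=un:
underlying: lofak-fa-m-fvi-no
1. f -> v, k -> g, p -> b, t -> d / _ Z: fires at position(s) 9: lofakfamvvino
2. b -> p, d -> t, g -> k, z -> s / _ #: no change
surface: lofakfamvvino


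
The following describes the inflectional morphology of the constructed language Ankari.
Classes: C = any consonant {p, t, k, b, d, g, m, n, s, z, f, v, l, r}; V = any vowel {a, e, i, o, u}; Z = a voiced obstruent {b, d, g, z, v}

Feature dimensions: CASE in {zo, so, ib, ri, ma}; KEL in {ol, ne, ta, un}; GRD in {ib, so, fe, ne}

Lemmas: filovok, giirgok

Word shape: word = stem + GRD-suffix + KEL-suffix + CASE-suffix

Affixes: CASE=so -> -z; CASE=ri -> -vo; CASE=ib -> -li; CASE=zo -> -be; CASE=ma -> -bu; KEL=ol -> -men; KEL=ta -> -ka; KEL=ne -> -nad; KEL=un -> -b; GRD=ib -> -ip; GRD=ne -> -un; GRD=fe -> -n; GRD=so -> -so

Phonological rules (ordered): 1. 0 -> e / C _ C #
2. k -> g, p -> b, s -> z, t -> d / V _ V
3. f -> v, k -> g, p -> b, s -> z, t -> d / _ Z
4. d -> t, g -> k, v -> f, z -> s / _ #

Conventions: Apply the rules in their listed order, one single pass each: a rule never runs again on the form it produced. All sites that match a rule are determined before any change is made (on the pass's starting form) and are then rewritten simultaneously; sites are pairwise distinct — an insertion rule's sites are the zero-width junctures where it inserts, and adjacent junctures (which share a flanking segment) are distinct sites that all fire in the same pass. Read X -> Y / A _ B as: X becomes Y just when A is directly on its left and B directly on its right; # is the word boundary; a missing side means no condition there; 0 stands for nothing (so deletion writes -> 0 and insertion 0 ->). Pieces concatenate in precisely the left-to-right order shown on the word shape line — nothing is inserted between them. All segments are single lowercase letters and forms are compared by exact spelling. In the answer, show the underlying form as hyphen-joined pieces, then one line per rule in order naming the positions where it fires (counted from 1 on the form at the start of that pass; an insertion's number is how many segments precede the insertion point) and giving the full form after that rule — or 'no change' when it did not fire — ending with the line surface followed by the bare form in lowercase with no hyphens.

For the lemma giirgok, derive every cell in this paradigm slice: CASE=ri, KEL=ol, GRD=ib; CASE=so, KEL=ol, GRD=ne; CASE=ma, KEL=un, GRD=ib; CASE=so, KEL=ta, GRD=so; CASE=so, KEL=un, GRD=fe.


cell CASE=ri, KEL=ol, GRD=ib:
underlying: giirgok-ip-men-vo
1. 0 -> e / C _ C #: no change
2. k -> g, p -> b, s -> z, t -> d / V _ V: fires at position(s) 7: giirgogipmenvo
3. f -> v, k -> g, p -> b, s -> z, t -> d / _ Z: no change
4. d -> t, g -> k, v -> f, z -> s / _ #: no change
surface: giirgogipmenvo

cell CASE=so, KEL=ol, GRD=ne:
underlying: giirgok-un-men-z
1. 0 -> e / C _ C #: inserts after position(s) 12: giirgokunmenez
2. k -> g, p -> b, s -> z, t -> d / V _ V: fires at position(s) 7: giirgogunmenez
3. f -> v, k -> g, p -> b, s -> z, t -> d / _ Z: no change
4. d -> t, g -> k, v -> f, z -> s / _ #: fires at position(s) 14: giirgogunmenes
surface: giirgogunmenes

cell CASE=ma, KEL=un, GRD=ib:
underlying: giirgok-ip-b-bu
1. 0 -> e / C _ C #: no change
2. k -> g, p -> b, s -> z, t -> d / V _ V: fires at position(s) 7: giirgogipbbu
3. f -> v, k -> g, p -> b, s -> z, t -> d / _ Z: fires at position(s) 9: giirgogibbbu
4. d -> t, g -> k, v -> f, z -> s / _ #: no change
surface: giirgogibbbu

cell CASE=so, KEL=ta, GRD=so:
underlying: giirgok-so-ka-z
1. 0 -> e / C _ C #: no change
2. k -> g, p -> b, s -> z, t -> d / V _ V: fires at position(s) 10: giirgoksogaz
3. f -> v, k -> g, p -> b, s -> z, t -> d / _ Z: no change
4. d -> t, g -> k, v -> f, z -> s / _ #: fires at position(s) 12: giirgoksogas
surface: giirgoksogas

cell CASE=so, KEL=un, GRD=fe:
underlying: giirgok-n-b-z
1. 0 -> e / C _ C #: inserts after position(s) 9: giirgoknbez
2. k -> g, p -> b, s -> z, t -> d / V _ V: no change
3. f -> v, k -> g, p -> b, s -> z, t -> d / _ Z: no change
4. d -> t, g -> k, v -> f, z -> s / _ #: fires at position(s) 11: giirgoknbes
surface: giirgoknbes


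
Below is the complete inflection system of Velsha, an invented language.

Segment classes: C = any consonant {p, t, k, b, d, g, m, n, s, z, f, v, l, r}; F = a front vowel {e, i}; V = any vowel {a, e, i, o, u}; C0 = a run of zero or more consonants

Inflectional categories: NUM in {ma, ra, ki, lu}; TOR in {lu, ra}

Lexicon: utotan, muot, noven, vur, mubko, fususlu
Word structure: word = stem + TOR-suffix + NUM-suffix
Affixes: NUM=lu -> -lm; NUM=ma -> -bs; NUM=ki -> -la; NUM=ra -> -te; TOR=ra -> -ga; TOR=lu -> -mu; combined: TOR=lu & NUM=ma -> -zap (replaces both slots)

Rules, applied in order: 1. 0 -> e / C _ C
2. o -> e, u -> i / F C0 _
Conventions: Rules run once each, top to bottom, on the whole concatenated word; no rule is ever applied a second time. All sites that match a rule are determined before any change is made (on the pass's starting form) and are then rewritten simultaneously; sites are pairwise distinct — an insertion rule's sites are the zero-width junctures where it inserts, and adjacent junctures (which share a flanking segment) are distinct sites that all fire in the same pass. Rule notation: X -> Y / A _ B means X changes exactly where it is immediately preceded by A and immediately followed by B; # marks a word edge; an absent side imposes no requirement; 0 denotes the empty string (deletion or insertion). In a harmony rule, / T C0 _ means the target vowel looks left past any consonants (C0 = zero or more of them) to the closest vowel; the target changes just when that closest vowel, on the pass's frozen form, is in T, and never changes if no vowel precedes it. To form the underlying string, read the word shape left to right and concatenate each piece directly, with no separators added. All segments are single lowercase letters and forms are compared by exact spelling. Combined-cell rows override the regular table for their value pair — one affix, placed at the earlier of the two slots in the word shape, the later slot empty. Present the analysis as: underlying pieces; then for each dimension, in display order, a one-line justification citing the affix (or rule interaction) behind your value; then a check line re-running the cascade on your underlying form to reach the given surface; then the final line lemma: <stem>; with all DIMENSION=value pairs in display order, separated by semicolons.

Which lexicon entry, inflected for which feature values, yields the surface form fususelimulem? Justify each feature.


underlying: fususlu-mu-lm
NUM=lu - signalled by the affix -lm
TOR=lu - signalled by the affix -mu
check: fususlumulm -> fususelumulem -> fususelimulem
lemma: fususlu; NUM=lu; TOR=lu


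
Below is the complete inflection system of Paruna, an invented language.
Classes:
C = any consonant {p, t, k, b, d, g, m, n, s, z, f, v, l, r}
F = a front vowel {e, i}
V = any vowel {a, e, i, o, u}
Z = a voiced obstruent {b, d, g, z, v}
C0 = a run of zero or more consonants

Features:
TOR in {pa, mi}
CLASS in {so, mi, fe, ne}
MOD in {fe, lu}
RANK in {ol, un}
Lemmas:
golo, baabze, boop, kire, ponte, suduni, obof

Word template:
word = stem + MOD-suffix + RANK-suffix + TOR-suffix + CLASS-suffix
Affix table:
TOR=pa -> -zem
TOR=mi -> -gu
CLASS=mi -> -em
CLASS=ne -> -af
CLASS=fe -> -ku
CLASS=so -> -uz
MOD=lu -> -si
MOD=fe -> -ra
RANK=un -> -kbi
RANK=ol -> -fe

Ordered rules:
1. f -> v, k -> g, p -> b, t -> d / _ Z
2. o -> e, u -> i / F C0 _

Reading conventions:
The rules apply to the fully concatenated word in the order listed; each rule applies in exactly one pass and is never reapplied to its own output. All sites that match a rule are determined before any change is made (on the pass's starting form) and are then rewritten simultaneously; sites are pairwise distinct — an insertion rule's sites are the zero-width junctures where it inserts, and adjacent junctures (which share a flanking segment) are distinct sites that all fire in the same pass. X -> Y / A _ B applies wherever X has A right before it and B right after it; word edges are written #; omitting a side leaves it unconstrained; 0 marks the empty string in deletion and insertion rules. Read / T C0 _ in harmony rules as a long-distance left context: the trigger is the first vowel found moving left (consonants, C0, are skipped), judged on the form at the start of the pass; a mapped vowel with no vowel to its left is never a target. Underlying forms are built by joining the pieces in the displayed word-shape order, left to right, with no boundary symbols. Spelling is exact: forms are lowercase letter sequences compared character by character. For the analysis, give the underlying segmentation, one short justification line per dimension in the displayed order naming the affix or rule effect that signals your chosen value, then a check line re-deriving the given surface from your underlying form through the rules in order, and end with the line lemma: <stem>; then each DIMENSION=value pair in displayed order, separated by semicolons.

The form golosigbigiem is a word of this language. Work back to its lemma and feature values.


underlying: golo-si-kbi-gu-em
TOR=mi - signalled by the affix -gu
CLASS=mi - signalled by the affix -em
MOD=lu - signalled by the affix -si
RANK=un - signalled by the affix -kbi
check: golosikbiguem -> golosigbiguem -> golosigbigiem
lemma: golo; TOR=mi; CLASS=mi; MOD=lu; RANK=un


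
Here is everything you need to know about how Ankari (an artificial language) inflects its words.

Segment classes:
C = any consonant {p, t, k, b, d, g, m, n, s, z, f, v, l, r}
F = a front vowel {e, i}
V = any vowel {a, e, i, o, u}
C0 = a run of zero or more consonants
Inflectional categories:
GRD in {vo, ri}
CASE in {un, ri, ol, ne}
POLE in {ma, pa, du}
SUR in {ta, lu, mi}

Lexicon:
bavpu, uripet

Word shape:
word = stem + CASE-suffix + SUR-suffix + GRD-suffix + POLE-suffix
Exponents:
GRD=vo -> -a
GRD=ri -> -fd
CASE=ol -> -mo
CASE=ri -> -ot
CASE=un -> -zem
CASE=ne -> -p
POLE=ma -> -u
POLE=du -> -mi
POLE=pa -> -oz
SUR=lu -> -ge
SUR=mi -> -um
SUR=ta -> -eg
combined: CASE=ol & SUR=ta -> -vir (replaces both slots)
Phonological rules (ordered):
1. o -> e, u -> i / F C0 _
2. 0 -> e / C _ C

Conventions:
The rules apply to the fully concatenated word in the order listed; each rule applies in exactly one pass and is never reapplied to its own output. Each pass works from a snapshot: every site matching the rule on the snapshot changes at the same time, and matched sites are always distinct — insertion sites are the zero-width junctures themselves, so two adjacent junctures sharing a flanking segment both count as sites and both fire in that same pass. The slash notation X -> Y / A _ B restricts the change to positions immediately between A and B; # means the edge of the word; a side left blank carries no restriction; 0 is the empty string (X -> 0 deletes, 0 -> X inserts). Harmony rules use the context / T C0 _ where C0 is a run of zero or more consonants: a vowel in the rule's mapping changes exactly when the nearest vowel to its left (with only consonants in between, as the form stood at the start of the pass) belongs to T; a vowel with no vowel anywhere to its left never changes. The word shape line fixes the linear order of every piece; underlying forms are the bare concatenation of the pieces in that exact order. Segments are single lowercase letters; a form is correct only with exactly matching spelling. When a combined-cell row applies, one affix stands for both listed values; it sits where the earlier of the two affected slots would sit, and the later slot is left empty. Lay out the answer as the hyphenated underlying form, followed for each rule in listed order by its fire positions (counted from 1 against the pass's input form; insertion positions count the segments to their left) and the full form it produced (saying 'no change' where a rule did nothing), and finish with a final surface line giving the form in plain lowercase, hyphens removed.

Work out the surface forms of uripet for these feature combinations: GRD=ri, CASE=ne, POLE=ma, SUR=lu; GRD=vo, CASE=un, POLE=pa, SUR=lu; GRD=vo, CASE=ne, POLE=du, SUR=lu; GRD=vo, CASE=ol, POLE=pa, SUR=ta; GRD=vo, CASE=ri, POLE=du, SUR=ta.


cell GRD=ri, CASE=ne, POLE=ma, SUR=lu:
underlying: uripet-p-ge-fd-u
1. o -> e, u -> i / F C0 _: fires at position(s) 12: uripetpgefdi
2. 0 -> e / C _ C: inserts after position(s) 6, 7, 10: uripetepegefedi
surface: uripetepegefedi

cell GRD=vo, CASE=un, POLE=pa, SUR=lu:
underlying: uripet-zem-ge-a-oz
1. o -> e, u -> i / F C0 _: no change
2. 0 -> e / C _ C: inserts after position(s) 6, 9: uripetezemegeaoz
surface: uripetezemegeaoz

cell GRD=vo, CASE=ne, POLE=du, SUR=lu:
underlying: uripet-p-ge-a-mi
1. o -> e, u -> i / F C0 _: no change
2. 0 -> e / C _ C: inserts after position(s) 6, 7: uripetepegeami
surface: uripetepegeami

cell GRD=vo, CASE=ol, POLE=pa, SUR=ta:
underlying: uripet-vir-a-oz
1. o -> e, u -> i / F C0 _: no change
2. 0 -> e / C _ C: inserts after position(s) 6: uripeteviraoz
surface: uripeteviraoz

cell GRD=vo, CASE=ri, POLE=du, SUR=ta:
underlying: uripet-ot-eg-a-mi
1. o -> e, u -> i / F C0 _: fires at position(s) 7: uripetetegami
2. 0 -> e / C _ C: no change
surface: uripetetegami


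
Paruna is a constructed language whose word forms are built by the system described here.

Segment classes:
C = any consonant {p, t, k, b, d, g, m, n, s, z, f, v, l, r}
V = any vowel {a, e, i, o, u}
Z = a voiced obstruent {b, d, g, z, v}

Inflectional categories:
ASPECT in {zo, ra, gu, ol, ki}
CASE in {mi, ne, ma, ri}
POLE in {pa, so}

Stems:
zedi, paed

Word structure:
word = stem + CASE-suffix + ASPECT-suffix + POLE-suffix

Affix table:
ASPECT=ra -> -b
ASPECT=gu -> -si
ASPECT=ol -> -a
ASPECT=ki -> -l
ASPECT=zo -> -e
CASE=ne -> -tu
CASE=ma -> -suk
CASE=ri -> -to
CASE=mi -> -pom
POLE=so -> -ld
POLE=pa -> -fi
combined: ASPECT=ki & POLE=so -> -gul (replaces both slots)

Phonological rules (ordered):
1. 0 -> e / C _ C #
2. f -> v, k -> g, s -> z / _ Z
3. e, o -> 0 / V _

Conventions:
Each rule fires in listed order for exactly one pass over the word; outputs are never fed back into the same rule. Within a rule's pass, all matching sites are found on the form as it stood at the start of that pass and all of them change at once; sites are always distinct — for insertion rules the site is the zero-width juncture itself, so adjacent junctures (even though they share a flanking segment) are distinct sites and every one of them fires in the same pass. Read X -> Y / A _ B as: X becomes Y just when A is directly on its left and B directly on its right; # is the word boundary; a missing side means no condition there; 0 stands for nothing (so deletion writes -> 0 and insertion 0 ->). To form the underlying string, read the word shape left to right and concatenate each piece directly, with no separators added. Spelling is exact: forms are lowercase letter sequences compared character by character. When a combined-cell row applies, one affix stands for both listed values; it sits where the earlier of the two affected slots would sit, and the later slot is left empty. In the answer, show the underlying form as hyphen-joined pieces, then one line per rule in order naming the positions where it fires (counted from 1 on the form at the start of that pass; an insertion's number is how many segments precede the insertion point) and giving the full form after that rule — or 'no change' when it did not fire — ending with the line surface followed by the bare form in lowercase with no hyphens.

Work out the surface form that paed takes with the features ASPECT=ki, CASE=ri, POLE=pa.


underlying: paed-to-l-fi
1. 0 -> e / C _ C #: no change
2. f -> v, k -> g, s -> z / _ Z: no change
3. e, o -> 0 / V _: fires at position(s) 3: padtolfi
surface: padtolfi


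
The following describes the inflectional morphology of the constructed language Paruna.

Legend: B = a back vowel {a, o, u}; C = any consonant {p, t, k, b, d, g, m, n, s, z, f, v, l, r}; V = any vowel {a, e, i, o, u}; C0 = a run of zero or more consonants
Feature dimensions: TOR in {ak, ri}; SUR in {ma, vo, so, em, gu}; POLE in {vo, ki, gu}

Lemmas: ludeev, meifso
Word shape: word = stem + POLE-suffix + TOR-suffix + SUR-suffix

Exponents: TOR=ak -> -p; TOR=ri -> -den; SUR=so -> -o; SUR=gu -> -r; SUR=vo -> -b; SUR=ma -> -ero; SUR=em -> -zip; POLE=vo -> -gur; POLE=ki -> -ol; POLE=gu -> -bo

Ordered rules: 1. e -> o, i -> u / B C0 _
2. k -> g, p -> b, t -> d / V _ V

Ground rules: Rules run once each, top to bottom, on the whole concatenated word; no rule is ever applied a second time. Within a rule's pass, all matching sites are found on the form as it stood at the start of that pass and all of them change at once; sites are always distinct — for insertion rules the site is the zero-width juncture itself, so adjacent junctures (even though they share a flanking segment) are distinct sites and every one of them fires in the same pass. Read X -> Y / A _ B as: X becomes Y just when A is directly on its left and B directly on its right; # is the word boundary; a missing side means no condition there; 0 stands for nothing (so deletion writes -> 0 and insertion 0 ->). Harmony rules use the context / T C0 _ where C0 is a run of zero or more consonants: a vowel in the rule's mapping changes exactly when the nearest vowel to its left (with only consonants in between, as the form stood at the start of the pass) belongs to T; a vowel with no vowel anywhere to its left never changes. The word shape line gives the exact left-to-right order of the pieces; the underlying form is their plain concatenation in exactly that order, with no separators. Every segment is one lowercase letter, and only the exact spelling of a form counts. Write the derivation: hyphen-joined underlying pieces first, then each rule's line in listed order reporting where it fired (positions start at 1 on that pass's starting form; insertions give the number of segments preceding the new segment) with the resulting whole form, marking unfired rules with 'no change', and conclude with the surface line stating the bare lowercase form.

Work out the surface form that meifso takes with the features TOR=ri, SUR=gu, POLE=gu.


underlying: meifso-bo-den-r
1. e -> o, i -> u / B C0 _: fires at position(s) 10: meifsobodonr
2. k -> g, p -> b, t -> d / V _ V: no change
surface: meifsobodonr


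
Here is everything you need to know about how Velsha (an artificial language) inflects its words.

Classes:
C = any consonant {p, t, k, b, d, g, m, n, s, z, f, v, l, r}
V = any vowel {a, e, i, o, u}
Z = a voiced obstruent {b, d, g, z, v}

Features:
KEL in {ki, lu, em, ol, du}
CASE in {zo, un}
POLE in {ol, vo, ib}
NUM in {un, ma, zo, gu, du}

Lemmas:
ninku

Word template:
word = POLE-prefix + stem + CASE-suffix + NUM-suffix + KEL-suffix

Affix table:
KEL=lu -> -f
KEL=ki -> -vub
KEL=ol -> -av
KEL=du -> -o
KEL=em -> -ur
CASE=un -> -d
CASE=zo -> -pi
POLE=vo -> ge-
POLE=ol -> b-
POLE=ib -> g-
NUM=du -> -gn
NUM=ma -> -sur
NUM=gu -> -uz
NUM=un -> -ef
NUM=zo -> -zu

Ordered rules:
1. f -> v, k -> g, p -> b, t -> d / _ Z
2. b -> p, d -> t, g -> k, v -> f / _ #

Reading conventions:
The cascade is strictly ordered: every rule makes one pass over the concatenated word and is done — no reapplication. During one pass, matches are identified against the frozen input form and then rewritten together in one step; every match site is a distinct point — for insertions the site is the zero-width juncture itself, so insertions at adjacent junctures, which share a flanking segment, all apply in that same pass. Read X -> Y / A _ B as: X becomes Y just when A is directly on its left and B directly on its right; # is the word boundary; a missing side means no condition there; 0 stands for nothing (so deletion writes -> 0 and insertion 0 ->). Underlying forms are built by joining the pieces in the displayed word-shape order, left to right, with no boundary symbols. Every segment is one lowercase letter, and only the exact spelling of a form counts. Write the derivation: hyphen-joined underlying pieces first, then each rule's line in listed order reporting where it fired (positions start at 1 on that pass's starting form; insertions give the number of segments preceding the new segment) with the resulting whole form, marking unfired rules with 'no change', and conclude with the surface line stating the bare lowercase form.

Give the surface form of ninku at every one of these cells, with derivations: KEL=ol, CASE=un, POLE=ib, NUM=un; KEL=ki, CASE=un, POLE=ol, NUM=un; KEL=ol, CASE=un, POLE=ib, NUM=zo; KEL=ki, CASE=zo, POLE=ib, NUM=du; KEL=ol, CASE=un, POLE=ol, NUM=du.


cell KEL=ol, CASE=un, POLE=ib, NUM=un:
underlying: g-ninku-d-ef-av
1. f -> v, k -> g, p -> b, t -> d / _ Z: no change
2. b -> p, d -> t, g -> k, v -> f / _ #: fires at position(s) 11: gninkudefaf
surface: gninkudefaf

cell KEL=ki, CASE=un, POLE=ol, NUM=un:
underlying: b-ninku-d-ef-vub
1. f -> v, k -> g, p -> b, t -> d / _ Z: fires at position(s) 9: bninkudevvub
2. b -> p, d -> t, g -> k, v -> f / _ #: fires at position(s) 12: bninkudevvup
surface: bninkudevvup

cell KEL=ol, CASE=un, POLE=ib, NUM=zo:
underlying: g-ninku-d-zu-av
1. f -> v, k -> g, p -> b, t -> d / _ Z: no change
2. b -> p, d -> t, g -> k, v -> f / _ #: fires at position(s) 11: gninkudzuaf
surface: gninkudzuaf

cell KEL=ki, CASE=zo, POLE=ib, NUM=du:
underlying: g-ninku-pi-gn-vub
1. f -> v, k -> g, p -> b, t -> d / _ Z: no change
2. b -> p, d -> t, g -> k, v -> f / _ #: fires at position(s) 13: gninkupignvup
surface: gninkupignvup

cell KEL=ol, CASE=un, POLE=ol, NUM=du:
underlying: b-ninku-d-gn-av
1. f -> v, k -> g, p -> b, t -> d / _ Z: no change
2. b -> p, d -> t, g -> k, v -> f / _ #: fires at position(s) 11: bninkudgnaf
surface: bninkudgnaf


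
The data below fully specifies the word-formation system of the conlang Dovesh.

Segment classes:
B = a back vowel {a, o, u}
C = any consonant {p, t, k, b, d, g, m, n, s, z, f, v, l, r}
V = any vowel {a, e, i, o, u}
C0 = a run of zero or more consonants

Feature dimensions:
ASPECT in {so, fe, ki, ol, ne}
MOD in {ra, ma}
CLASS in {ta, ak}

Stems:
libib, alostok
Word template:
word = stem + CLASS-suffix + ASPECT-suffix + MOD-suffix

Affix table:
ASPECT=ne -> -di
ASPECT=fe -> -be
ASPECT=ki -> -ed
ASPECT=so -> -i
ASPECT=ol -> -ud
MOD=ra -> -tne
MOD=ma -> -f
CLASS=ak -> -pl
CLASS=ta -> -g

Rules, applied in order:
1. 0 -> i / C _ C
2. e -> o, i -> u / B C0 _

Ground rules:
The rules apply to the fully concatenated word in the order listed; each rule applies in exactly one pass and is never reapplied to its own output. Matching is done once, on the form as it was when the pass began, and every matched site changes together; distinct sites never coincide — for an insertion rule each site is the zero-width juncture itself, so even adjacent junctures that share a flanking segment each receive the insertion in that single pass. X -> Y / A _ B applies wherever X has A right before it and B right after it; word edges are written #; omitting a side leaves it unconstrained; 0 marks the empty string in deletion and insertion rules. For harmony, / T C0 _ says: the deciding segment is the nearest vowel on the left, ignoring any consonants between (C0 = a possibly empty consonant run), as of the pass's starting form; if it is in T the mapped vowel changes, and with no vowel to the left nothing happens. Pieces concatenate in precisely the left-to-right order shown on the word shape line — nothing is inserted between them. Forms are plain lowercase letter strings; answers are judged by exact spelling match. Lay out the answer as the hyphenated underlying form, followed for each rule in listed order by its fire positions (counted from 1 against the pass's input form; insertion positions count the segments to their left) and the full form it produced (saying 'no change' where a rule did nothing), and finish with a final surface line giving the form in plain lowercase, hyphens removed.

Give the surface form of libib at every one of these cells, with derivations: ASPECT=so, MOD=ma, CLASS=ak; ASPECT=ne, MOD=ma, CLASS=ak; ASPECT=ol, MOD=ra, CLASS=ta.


cell ASPECT=so, MOD=ma, CLASS=ak:
underlying: libib-pl-i-f
1. 0 -> i / C _ C: inserts after position(s) 5, 6: libibipilif
2. e -> o, i -> u / B C0 _: no change
surface: libibipilif

cell ASPECT=ne, MOD=ma, CLASS=ak:
underlying: libib-pl-di-f
1. 0 -> i / C _ C: inserts after position(s) 5, 6, 7: libibipilidif
2. e -> o, i -> u / B C0 _: no change
surface: libibipilidif

cell ASPECT=ol, MOD=ra, CLASS=ta:
underlying: libib-g-ud-tne
1. 0 -> i / C _ C: inserts after position(s) 5, 8, 9: libibiguditine
2. e -> o, i -> u / B C0 _: fires at position(s) 10: libibigudutine
surface: libibigudutine
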